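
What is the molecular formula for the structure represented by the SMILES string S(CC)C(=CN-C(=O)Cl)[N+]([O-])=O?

Heavy atoms from the SMILES: 5 C, 1 Cl, 2 N, 3 O, 1 S.
Implicit hydrogens by atom environment:
  2 × C: no H
  2 × O: no H
  1 × C: 3 H
  1 × C: 2 H
  1 × C: 1 H
  1 × Cl: no H
  1 × N: 1 H
  1 × N (charge +1): no H
  1 × O (charge -1): no H
  1 × S: no H
  Total hydrogens = 7.
Molecular formula: C5H7ClN2O3S

C5H7ClN2O3S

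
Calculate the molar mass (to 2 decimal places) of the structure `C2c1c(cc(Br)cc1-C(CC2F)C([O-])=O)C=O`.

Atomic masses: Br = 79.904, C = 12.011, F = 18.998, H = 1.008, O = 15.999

300.10

Molecular formula: C12H9BrFO3-.
M = 1×79.904 + 12×12.011 + 1×18.998 + 9×1.008 + 3×15.999 = 300.10 g/mol.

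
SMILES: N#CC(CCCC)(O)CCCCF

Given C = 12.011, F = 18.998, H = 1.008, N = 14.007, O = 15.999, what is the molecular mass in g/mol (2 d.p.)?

Molecular formula: C10H18FNO.
M = 10×12.011 + 1×18.998 + 18×1.008 + 1×14.007 + 1×15.999 = 187.26 g/mol.

187.26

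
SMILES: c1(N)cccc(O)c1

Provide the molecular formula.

Heavy atoms from the SMILES: 6 C, 1 N, 1 O.
Implicit hydrogens by atom environment:
  4 × C (aromatic): 1 H each → 4
  2 × C (aromatic): no H
  1 × N: 2 H
  1 × O: 1 H
  Total hydrogens = 7.
Molecular formula: C6H7NO

C6H7NO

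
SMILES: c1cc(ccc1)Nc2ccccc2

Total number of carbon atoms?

The symbol for carbon appears 12 times in the SMILES. Lowercase c denotes aromatic carbon and counts toward C.

12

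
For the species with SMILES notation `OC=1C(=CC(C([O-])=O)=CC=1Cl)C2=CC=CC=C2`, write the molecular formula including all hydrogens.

C13H8ClO3-

Heavy atoms from the SMILES: 13 C, 1 Cl, 3 O.
Implicit hydrogens by atom environment:
  7 × C (aromatic): 1 H each → 7
  5 × C (aromatic): no H
  1 × C: no H
  1 × Cl: no H
  1 × O: 1 H
  1 × O: no H
  1 × O (charge -1): no H
  Total hydrogens = 8.
Net charge -1.
Molecular formula: C13H8ClO3-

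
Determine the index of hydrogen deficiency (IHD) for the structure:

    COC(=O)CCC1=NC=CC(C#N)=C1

Molecular formula from the SMILES: C10H10N2O2.
DoU = (2C + 2 + N − H − X)/2 = (2·10 + 2 + 2 − 10 − 0)/2 = 14/2 = 7.
(Structurally: 1 ring(s) + 6 π bond(s) = 7.)

7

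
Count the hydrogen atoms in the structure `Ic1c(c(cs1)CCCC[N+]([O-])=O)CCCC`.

Hydrogens are implicit in SMILES; fill each atom to its normal valence:
  7 × C: 2 H each → 14
  3 × C (aromatic): no H
  1 × C: 3 H
  1 × C (aromatic): 1 H
  1 × I: no H
  1 × N (charge +1): no H
  1 × O: no H
  1 × O (charge -1): no H
  1 × S (aromatic): no H
  Total hydrogens = 18.

18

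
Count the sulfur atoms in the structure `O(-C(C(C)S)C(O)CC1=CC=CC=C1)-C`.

The symbol for sulfur appears 1 time in the SMILES.

1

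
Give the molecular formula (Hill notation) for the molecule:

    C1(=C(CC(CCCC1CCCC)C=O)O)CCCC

C17H30O2

Heavy atoms from the SMILES: 17 C, 2 O.
Implicit hydrogens by atom environment:
  10 × C: 2 H each → 20
  3 × C: 1 H each → 3
  2 × C: 3 H each → 6
  2 × C: no H
  1 × O: 1 H
  1 × O: no H
  Total hydrogens = 30.
Molecular formula: C17H30O2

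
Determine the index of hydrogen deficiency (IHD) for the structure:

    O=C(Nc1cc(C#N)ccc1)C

7

Molecular formula from the SMILES: C9H8N2O.
DoU = (2C + 2 + N − H − X)/2 = (2·9 + 2 + 2 − 8 − 0)/2 = 14/2 = 7.
(Structurally: 1 ring(s) + 6 π bond(s) = 7.)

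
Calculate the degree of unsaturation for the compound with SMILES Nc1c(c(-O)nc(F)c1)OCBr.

Molecular formula from the SMILES: C6H6BrFN2O2.
DoU = (2C + 2 + N − H − X)/2 = (2·6 + 2 + 2 − 6 − 2)/2 = 8/2 = 4.
(Structurally: 1 ring(s) + 3 π bond(s) = 4.)

4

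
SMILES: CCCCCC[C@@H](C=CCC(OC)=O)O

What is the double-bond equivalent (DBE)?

Molecular formula from the SMILES: C12H22O3.
DoU = (2C + 2 + N − H − X)/2 = (2·12 + 2 + 0 − 22 − 0)/2 = 4/2 = 2.
(Structurally: 0 ring(s) + 2 π bond(s) = 2.)

2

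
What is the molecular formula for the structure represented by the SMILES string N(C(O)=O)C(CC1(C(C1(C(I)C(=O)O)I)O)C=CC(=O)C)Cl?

C12H14ClI2NO6

Heavy atoms from the SMILES: 12 C, 1 Cl, 2 I, 1 N, 6 O.
Implicit hydrogens by atom environment:
  5 × C: 1 H each → 5
  5 × C: no H
  3 × O: 1 H each → 3
  3 × O: no H
  2 × I: no H
  1 × C: 3 H
  1 × C: 2 H
  1 × Cl: no H
  1 × N: 1 H
  Total hydrogens = 14.
Molecular formula: C12H14ClI2NO6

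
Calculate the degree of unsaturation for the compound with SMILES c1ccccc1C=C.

Molecular formula from the SMILES: C8H8.
DoU = (2C + 2 + N − H − X)/2 = (2·8 + 2 + 0 − 8 − 0)/2 = 10/2 = 5.
(Structurally: 1 ring(s) + 4 π bond(s) = 5.)

5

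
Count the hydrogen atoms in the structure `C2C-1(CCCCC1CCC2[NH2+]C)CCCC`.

30

Hydrogens are implicit in SMILES; fill each atom to its normal valence:
  10 × C: 2 H each → 20
  2 × C: 3 H each → 6
  2 × C: 1 H each → 2
  1 × C: no H
  1 × N (charge +1): 2 H
  Total hydrogens = 30.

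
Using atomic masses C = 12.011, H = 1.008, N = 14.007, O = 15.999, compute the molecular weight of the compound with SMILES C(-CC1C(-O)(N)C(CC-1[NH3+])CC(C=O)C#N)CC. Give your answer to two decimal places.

254.35

Molecular formula: C13H24N3O2+.
M = 13×12.011 + 24×1.008 + 3×14.007 + 2×15.999 = 254.35 g/mol.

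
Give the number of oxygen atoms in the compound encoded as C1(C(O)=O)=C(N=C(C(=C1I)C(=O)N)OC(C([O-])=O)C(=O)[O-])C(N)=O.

The symbol for oxygen appears 9 times in the SMILES.

9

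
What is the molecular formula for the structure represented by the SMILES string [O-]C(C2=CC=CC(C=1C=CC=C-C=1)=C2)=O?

C13H9O2-

Heavy atoms from the SMILES: 13 C, 2 O.
Implicit hydrogens by atom environment:
  9 × C (aromatic): 1 H each → 9
  3 × C (aromatic): no H
  1 × C: no H
  1 × O: no H
  1 × O (charge -1): no H
  Total hydrogens = 9.
Net charge -1.
Molecular formula: C13H9O2-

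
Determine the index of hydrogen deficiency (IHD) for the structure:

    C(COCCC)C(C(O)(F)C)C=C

1

Molecular formula from the SMILES: C10H19FO2.
DoU = (2C + 2 + N − H − X)/2 = (2·10 + 2 + 0 − 19 − 1)/2 = 2/2 = 1.
(Structurally: 0 ring(s) + 1 π bond(s) = 1.)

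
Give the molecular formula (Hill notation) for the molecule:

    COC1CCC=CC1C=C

Heavy atoms from the SMILES: 9 C, 1 O.
Implicit hydrogens by atom environment:
  5 × C: 1 H each → 5
  3 × C: 2 H each → 6
  1 × C: 3 H
  1 × O: no H
  Total hydrogens = 14.
Molecular formula: C9H14O

C9H14O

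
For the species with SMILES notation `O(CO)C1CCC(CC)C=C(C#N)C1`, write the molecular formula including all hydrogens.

C11H17NO2

Heavy atoms from the SMILES: 11 C, 1 N, 2 O.
Implicit hydrogens by atom environment:
  5 × C: 2 H each → 10
  3 × C: 1 H each → 3
  2 × C: no H
  1 × C: 3 H
  1 × N: no H
  1 × O: 1 H
  1 × O: no H
  Total hydrogens = 17.
Molecular formula: C11H17NO2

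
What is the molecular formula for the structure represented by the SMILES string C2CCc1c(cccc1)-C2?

C10H12

Heavy atoms from the SMILES: 10 C.
Implicit hydrogens by atom environment:
  4 × C: 2 H each → 8
  4 × C (aromatic): 1 H each → 4
  2 × C (aromatic): no H
  Total hydrogens = 12.
Molecular formula: C10H12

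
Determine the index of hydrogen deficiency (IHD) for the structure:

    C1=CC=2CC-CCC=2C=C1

Molecular formula from the SMILES: C10H12.
DoU = (2C + 2 + N − H − X)/2 = (2·10 + 2 + 0 − 12 − 0)/2 = 10/2 = 5.
(Structurally: 2 ring(s) + 3 π bond(s) = 5.)

5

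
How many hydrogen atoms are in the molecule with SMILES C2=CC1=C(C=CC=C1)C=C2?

8

Hydrogens are implicit in SMILES; fill each atom to its normal valence:
  8 × C (aromatic): 1 H each → 8
  2 × C (aromatic): no H
  Total hydrogens = 8.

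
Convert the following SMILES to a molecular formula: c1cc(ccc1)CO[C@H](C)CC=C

C12H16O

Heavy atoms from the SMILES: 12 C, 1 O.
Implicit hydrogens by atom environment:
  5 × C (aromatic): 1 H each → 5
  3 × C: 2 H each → 6
  2 × C: 1 H each → 2
  1 × C: 3 H
  1 × C (aromatic): no H
  1 × O: no H
  Total hydrogens = 16.
Molecular formula: C12H16O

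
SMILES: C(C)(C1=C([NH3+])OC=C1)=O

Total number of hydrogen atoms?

Hydrogens are implicit in SMILES; fill each atom to its normal valence:
  2 × C (aromatic): 1 H each → 2
  2 × C (aromatic): no H
  1 × C: 3 H
  1 × C: no H
  1 × N (charge +1): 3 H
  1 × O (aromatic): no H
  1 × O: no H
  Total hydrogens = 8.

8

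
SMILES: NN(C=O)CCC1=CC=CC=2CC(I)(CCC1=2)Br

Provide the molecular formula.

Heavy atoms from the SMILES: 1 Br, 13 C, 1 I, 2 N, 1 O.
Implicit hydrogens by atom environment:
  5 × C: 2 H each → 10
  3 × C (aromatic): 1 H each → 3
  3 × C (aromatic): no H
  1 × Br: no H
  1 × C: 1 H
  1 × C: no H
  1 × I: no H
  1 × N: 2 H
  1 × N: no H
  1 × O: no H
  Total hydrogens = 16.
Molecular formula: C13H16BrIN2O

C13H16BrIN2O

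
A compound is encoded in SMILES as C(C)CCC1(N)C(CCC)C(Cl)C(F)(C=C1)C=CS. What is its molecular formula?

C15H25ClFNS

Heavy atoms from the SMILES: 15 C, 1 Cl, 1 F, 1 N, 1 S.
Implicit hydrogens by atom environment:
  6 × C: 1 H each → 6
  5 × C: 2 H each → 10
  2 × C: 3 H each → 6
  2 × C: no H
  1 × Cl: no H
  1 × F: no H
  1 × N: 2 H
  1 × S: 1 H
  Total hydrogens = 25.
Molecular formula: C15H25ClFNS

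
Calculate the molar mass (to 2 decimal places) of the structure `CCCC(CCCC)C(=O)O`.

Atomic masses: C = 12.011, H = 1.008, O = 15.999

158.24

Molecular formula: C9H18O2.
M = 9×12.011 + 18×1.008 + 2×15.999 = 158.24 g/mol.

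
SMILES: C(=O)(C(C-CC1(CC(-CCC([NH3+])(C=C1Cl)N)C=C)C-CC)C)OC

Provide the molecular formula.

C19H34ClN2O2+

Heavy atoms from the SMILES: 19 C, 1 Cl, 2 N, 2 O.
Implicit hydrogens by atom environment:
  8 × C: 2 H each → 16
  4 × C: 1 H each → 4
  4 × C: no H
  3 × C: 3 H each → 9
  2 × O: no H
  1 × Cl: no H
  1 × N (charge +1): 3 H
  1 × N: 2 H
  Total hydrogens = 34.
Net charge +1.
Molecular formula: C19H34ClN2O2+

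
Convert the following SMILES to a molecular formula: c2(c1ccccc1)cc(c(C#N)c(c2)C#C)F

C15H8FN

Heavy atoms from the SMILES: 15 C, 1 F, 1 N.
Implicit hydrogens by atom environment:
  7 × C (aromatic): 1 H each → 7
  5 × C (aromatic): no H
  2 × C: no H
  1 × C: 1 H
  1 × F: no H
  1 × N: no H
  Total hydrogens = 8.
Molecular formula: C15H8FN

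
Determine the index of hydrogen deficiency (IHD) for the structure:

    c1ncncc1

4

Molecular formula from the SMILES: C4H4N2.
DoU = (2C + 2 + N − H − X)/2 = (2·4 + 2 + 2 − 4 − 0)/2 = 8/2 = 4.
(Structurally: 1 ring(s) + 3 π bond(s) = 4.)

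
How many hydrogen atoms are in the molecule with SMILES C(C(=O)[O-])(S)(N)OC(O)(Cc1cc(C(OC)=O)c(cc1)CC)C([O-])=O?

Hydrogens are implicit in SMILES; fill each atom to its normal valence:
  5 × C: no H
  5 × O: no H
  3 × C (aromatic): 1 H each → 3
  3 × C (aromatic): no H
  2 × C: 3 H each → 6
  2 × C: 2 H each → 4
  2 × O (charge -1): no H
  1 × N: 2 H
  1 × O: 1 H
  1 × S: 1 H
  Total hydrogens = 17.

17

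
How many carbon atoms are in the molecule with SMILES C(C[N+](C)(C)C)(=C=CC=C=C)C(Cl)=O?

11

The symbol for carbon appears 11 times in the SMILES. (Cl is a single chlorine, not C + l.)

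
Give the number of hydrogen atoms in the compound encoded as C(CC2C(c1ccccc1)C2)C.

16

Hydrogens are implicit in SMILES; fill each atom to its normal valence:
  5 × C (aromatic): 1 H each → 5
  3 × C: 2 H each → 6
  2 × C: 1 H each → 2
  1 × C: 3 H
  1 × C (aromatic): no H
  Total hydrogens = 16.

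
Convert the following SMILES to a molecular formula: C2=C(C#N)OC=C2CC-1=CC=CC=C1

C12H9NO

Heavy atoms from the SMILES: 12 C, 1 N, 1 O.
Implicit hydrogens by atom environment:
  7 × C (aromatic): 1 H each → 7
  3 × C (aromatic): no H
  1 × C: 2 H
  1 × C: no H
  1 × N: no H
  1 × O (aromatic): no H
  Total hydrogens = 9.
Molecular formula: C12H9NO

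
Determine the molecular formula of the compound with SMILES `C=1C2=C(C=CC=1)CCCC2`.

C10H12

Heavy atoms from the SMILES: 10 C.
Implicit hydrogens by atom environment:
  4 × C: 2 H each → 8
  4 × C (aromatic): 1 H each → 4
  2 × C (aromatic): no H
  Total hydrogens = 12.
Molecular formula: C10H12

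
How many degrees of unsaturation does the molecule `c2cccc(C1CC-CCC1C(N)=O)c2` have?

6

Molecular formula from the SMILES: C13H17NO.
DoU = (2C + 2 + N − H − X)/2 = (2·13 + 2 + 1 − 17 − 0)/2 = 12/2 = 6.
(Structurally: 2 ring(s) + 4 π bond(s) = 6.)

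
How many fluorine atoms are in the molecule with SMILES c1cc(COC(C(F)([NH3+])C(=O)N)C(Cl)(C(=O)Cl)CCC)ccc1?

The symbol for fluorine appears 1 time in the SMILES.

1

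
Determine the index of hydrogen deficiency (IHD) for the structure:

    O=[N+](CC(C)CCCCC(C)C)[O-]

1

Molecular formula from the SMILES: C10H21NO2.
DoU = (2C + 2 + N − H − X)/2 = (2·10 + 2 + 1 − 21 − 0)/2 = 2/2 = 1.
(Structurally: 0 ring(s) + 1 π bond(s) = 1.)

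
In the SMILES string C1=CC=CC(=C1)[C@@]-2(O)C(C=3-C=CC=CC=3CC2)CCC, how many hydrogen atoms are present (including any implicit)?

Hydrogens are implicit in SMILES; fill each atom to its normal valence:
  9 × C (aromatic): 1 H each → 9
  4 × C: 2 H each → 8
  3 × C (aromatic): no H
  1 × C: 3 H
  1 × C: 1 H
  1 × C: no H
  1 × O: 1 H
  Total hydrogens = 22.

22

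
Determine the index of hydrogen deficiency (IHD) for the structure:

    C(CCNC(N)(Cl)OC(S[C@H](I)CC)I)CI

Molecular formula from the SMILES: C9H18ClI3N2OS.
DoU = (2C + 2 + N − H − X)/2 = (2·9 + 2 + 2 − 18 − 4)/2 = 0/2 = 0.
(Structurally: 0 ring(s) + 0 π bond(s) = 0.)

0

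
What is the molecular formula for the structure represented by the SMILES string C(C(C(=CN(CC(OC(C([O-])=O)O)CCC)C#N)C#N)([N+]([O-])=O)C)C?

C15H21N4O6-

Heavy atoms from the SMILES: 15 C, 4 N, 6 O.
Implicit hydrogens by atom environment:
  5 × C: no H
  4 × C: 2 H each → 8
  3 × C: 3 H each → 9
  3 × C: 1 H each → 3
  3 × N: no H
  3 × O: no H
  2 × O (charge -1): no H
  1 × N (charge +1): no H
  1 × O: 1 H
  Total hydrogens = 21.
Net charge -1.
Molecular formula: C15H21N4O6-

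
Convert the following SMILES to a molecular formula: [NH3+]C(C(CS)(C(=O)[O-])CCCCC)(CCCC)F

C13H26FNO2S

Heavy atoms from the SMILES: 13 C, 1 F, 1 N, 2 O, 1 S.
Implicit hydrogens by atom environment:
  8 × C: 2 H each → 16
  3 × C: no H
  2 × C: 3 H each → 6
  1 × F: no H
  1 × N (charge +1): 3 H
  1 × O: no H
  1 × O (charge -1): no H
  1 × S: 1 H
  Total hydrogens = 26.
Molecular formula: C13H26FNO2S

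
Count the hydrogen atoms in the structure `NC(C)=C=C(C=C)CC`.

13

Hydrogens are implicit in SMILES; fill each atom to its normal valence:
  3 × C: no H
  2 × C: 3 H each → 6
  2 × C: 2 H each → 4
  1 × C: 1 H
  1 × N: 2 H
  Total hydrogens = 13.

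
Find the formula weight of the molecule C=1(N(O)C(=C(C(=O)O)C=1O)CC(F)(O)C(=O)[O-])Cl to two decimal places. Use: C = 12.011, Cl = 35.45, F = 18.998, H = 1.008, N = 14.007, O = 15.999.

282.58

Molecular formula: C8H6ClFNO7-.
M = 8×12.011 + 1×35.45 + 1×18.998 + 6×1.008 + 1×14.007 + 7×15.999 = 282.58 g/mol.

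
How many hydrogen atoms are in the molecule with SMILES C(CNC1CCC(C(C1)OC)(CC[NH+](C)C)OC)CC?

35

Hydrogens are implicit in SMILES; fill each atom to its normal valence:
  8 × C: 2 H each → 16
  5 × C: 3 H each → 15
  2 × C: 1 H each → 2
  2 × O: no H
  1 × C: no H
  1 × N: 1 H
  1 × N (charge +1): 1 H
  Total hydrogens = 35.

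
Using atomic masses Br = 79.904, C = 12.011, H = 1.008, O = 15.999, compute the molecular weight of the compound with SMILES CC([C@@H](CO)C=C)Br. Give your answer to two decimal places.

179.06

Molecular formula: C6H11BrO.
M = 1×79.904 + 6×12.011 + 11×1.008 + 1×15.999 = 179.06 g/mol.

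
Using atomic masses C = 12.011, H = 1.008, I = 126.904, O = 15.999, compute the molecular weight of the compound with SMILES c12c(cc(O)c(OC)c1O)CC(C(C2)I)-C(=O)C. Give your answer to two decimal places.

Molecular formula: C13H15IO4.
M = 13×12.011 + 15×1.008 + 1×126.904 + 4×15.999 = 362.16 g/mol.

362.16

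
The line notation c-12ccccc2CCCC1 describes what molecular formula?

Heavy atoms from the SMILES: 10 C.
Implicit hydrogens by atom environment:
  4 × C: 2 H each → 8
  4 × C (aromatic): 1 H each → 4
  2 × C (aromatic): no H
  Total hydrogens = 12.
Molecular formula: C10H12

C10H12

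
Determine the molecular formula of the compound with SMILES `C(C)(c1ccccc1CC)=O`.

Heavy atoms from the SMILES: 10 C, 1 O.
Implicit hydrogens by atom environment:
  4 × C (aromatic): 1 H each → 4
  2 × C: 3 H each → 6
  2 × C (aromatic): no H
  1 × C: 2 H
  1 × C: no H
  1 × O: no H
  Total hydrogens = 12.
Molecular formula: C10H12O

C10H12O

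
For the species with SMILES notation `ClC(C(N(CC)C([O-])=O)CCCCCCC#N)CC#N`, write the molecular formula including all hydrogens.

Heavy atoms from the SMILES: 14 C, 1 Cl, 3 N, 2 O.
Implicit hydrogens by atom environment:
  8 × C: 2 H each → 16
  3 × C: no H
  3 × N: no H
  2 × C: 1 H each → 2
  1 × C: 3 H
  1 × Cl: no H
  1 × O: no H
  1 × O (charge -1): no H
  Total hydrogens = 21.
Net charge -1.
Molecular formula: C14H21ClN3O2-

C14H21ClN3O2-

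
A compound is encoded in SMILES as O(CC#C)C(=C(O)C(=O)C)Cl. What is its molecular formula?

C7H7ClO3

Heavy atoms from the SMILES: 7 C, 1 Cl, 3 O.
Implicit hydrogens by atom environment:
  4 × C: no H
  2 × O: no H
  1 × C: 3 H
  1 × C: 2 H
  1 × C: 1 H
  1 × Cl: no H
  1 × O: 1 H
  Total hydrogens = 7.
Molecular formula: C7H7ClO3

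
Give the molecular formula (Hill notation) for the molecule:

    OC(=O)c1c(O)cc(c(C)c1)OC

C9H10O4

Heavy atoms from the SMILES: 9 C, 4 O.
Implicit hydrogens by atom environment:
  4 × C (aromatic): no H
  2 × C: 3 H each → 6
  2 × C (aromatic): 1 H each → 2
  2 × O: 1 H each → 2
  2 × O: no H
  1 × C: no H
  Total hydrogens = 10.
Molecular formula: C9H10O4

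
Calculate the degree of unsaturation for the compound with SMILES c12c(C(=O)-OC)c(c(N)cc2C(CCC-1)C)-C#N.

8

Molecular formula from the SMILES: C14H16N2O2.
DoU = (2C + 2 + N − H − X)/2 = (2·14 + 2 + 2 − 16 − 0)/2 = 16/2 = 8.
(Structurally: 2 ring(s) + 6 π bond(s) = 8.)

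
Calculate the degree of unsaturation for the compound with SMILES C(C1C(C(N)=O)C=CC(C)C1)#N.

Molecular formula from the SMILES: C9H12N2O.
DoU = (2C + 2 + N − H − X)/2 = (2·9 + 2 + 2 − 12 − 0)/2 = 10/2 = 5.
(Structurally: 1 ring(s) + 4 π bond(s) = 5.)

5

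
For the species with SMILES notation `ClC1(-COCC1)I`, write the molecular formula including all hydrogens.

Heavy atoms from the SMILES: 4 C, 1 Cl, 1 I, 1 O.
Implicit hydrogens by atom environment:
  3 × C: 2 H each → 6
  1 × C: no H
  1 × Cl: no H
  1 × I: no H
  1 × O: no H
  Total hydrogens = 6.
Molecular formula: C4H6ClIO

C4H6ClIO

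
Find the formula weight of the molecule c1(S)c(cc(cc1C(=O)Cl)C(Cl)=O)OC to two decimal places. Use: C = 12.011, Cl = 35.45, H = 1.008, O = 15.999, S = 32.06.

265.10

Molecular formula: C9H6Cl2O3S.
M = 9×12.011 + 2×35.45 + 6×1.008 + 3×15.999 + 1×32.06 = 265.10 g/mol.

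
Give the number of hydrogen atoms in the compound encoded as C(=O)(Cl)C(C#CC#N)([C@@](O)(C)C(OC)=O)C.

Hydrogens are implicit in SMILES; fill each atom to its normal valence:
  7 × C: no H
  3 × C: 3 H each → 9
  3 × O: no H
  1 × Cl: no H
  1 × N: no H
  1 × O: 1 H
  Total hydrogens = 10.

10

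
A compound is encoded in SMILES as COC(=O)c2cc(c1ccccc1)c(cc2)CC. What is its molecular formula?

Heavy atoms from the SMILES: 16 C, 2 O.
Implicit hydrogens by atom environment:
  8 × C (aromatic): 1 H each → 8
  4 × C (aromatic): no H
  2 × C: 3 H each → 6
  2 × O: no H
  1 × C: 2 H
  1 × C: no H
  Total hydrogens = 16.
Molecular formula: C16H16O2

C16H16O2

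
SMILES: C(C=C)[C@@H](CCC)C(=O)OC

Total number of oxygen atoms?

The symbol for oxygen appears 2 times in the SMILES.

2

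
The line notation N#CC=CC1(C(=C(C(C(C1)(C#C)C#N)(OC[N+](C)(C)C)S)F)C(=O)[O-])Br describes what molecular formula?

C17H17BrFN3O3S

Heavy atoms from the SMILES: 1 Br, 17 C, 1 F, 3 N, 3 O, 1 S.
Implicit hydrogens by atom environment:
  9 × C: no H
  3 × C: 3 H each → 9
  3 × C: 1 H each → 3
  2 × C: 2 H each → 4
  2 × N: no H
  2 × O: no H
  1 × Br: no H
  1 × F: no H
  1 × N (charge +1): no H
  1 × O (charge -1): no H
  1 × S: 1 H
  Total hydrogens = 17.
Molecular formula: C17H17BrFN3O3S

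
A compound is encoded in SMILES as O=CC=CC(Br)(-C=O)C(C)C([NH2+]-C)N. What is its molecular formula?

Heavy atoms from the SMILES: 1 Br, 9 C, 2 N, 2 O.
Implicit hydrogens by atom environment:
  6 × C: 1 H each → 6
  2 × C: 3 H each → 6
  2 × O: no H
  1 × Br: no H
  1 × C: no H
  1 × N: 2 H
  1 × N (charge +1): 2 H
  Total hydrogens = 16.
Net charge +1.
Molecular formula: C9H16BrN2O2+

C9H16BrN2O2+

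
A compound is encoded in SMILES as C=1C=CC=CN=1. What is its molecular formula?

C5H5N

Heavy atoms from the SMILES: 5 C, 1 N.
Implicit hydrogens by atom environment:
  5 × C (aromatic): 1 H each → 5
  1 × N (aromatic): no H
  Total hydrogens = 5.
Molecular formula: C5H5N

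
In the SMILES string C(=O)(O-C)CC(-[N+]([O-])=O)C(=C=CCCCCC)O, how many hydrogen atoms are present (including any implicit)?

Hydrogens are implicit in SMILES; fill each atom to its normal valence:
  5 × C: 2 H each → 10
  3 × C: no H
  3 × O: no H
  2 × C: 3 H each → 6
  2 × C: 1 H each → 2
  1 × N (charge +1): no H
  1 × O: 1 H
  1 × O (charge -1): no H
  Total hydrogens = 19.

19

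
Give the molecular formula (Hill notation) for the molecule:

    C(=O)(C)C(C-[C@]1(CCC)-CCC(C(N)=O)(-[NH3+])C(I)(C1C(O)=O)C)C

C17H30IN2O4+

Heavy atoms from the SMILES: 17 C, 1 I, 2 N, 4 O.
Implicit hydrogens by atom environment:
  6 × C: no H
  5 × C: 2 H each → 10
  4 × C: 3 H each → 12
  3 × O: no H
  2 × C: 1 H each → 2
  1 × I: no H
  1 × N (charge +1): 3 H
  1 × N: 2 H
  1 × O: 1 H
  Total hydrogens = 30.
Net charge +1.
Molecular formula: C17H30IN2O4+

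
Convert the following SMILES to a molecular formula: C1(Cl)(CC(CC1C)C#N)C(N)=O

Heavy atoms from the SMILES: 8 C, 1 Cl, 2 N, 1 O.
Implicit hydrogens by atom environment:
  3 × C: no H
  2 × C: 2 H each → 4
  2 × C: 1 H each → 2
  1 × C: 3 H
  1 × Cl: no H
  1 × N: 2 H
  1 × N: no H
  1 × O: no H
  Total hydrogens = 11.
Molecular formula: C8H11ClN2O

C8H11ClN2O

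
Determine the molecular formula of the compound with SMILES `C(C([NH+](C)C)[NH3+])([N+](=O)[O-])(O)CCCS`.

[C7H19N3O3S]2+

Heavy atoms from the SMILES: 7 C, 3 N, 3 O, 1 S.
Implicit hydrogens by atom environment:
  3 × C: 2 H each → 6
  2 × C: 3 H each → 6
  1 × C: 1 H
  1 × C: no H
  1 × N (charge +1): 3 H
  1 × N (charge +1): 1 H
  1 × N (charge +1): no H
  1 × O: 1 H
  1 × O: no H
  1 × O (charge -1): no H
  1 × S: 1 H
  Total hydrogens = 19.
Net charge +2.
Molecular formula: [C7H19N3O3S]2+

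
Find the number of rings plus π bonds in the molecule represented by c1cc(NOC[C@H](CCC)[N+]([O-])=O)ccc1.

Molecular formula from the SMILES: C11H16N2O3.
DoU = (2C + 2 + N − H − X)/2 = (2·11 + 2 + 2 − 16 − 0)/2 = 10/2 = 5.
(Structurally: 1 ring(s) + 4 π bond(s) = 5.)

5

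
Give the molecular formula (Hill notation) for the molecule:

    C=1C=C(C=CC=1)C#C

C8H6

Heavy atoms from the SMILES: 8 C.
Implicit hydrogens by atom environment:
  5 × C (aromatic): 1 H each → 5
  1 × C: 1 H
  1 × C (aromatic): no H
  1 × C: no H
  Total hydrogens = 6.
Molecular formula: C8H6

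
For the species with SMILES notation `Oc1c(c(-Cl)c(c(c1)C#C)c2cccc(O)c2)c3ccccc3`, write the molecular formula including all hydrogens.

C20H13ClO2

Heavy atoms from the SMILES: 20 C, 1 Cl, 2 O.
Implicit hydrogens by atom environment:
  10 × C (aromatic): 1 H each → 10
  8 × C (aromatic): no H
  2 × O: 1 H each → 2
  1 × C: 1 H
  1 × C: no H
  1 × Cl: no H
  Total hydrogens = 13.
Molecular formula: C20H13ClO2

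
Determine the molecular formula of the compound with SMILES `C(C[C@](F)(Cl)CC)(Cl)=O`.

C5H7Cl2FO

Heavy atoms from the SMILES: 5 C, 2 Cl, 1 F, 1 O.
Implicit hydrogens by atom environment:
  2 × C: 2 H each → 4
  2 × C: no H
  2 × Cl: no H
  1 × C: 3 H
  1 × F: no H
  1 × O: no H
  Total hydrogens = 7.
Molecular formula: C5H7Cl2FO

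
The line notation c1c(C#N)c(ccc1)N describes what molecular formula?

Heavy atoms from the SMILES: 7 C, 2 N.
Implicit hydrogens by atom environment:
  4 × C (aromatic): 1 H each → 4
  2 × C (aromatic): no H
  1 × C: no H
  1 × N: 2 H
  1 × N: no H
  Total hydrogens = 6.
Molecular formula: C7H6N2

C7H6N2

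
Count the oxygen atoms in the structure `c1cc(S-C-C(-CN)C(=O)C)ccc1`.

1

The symbol for oxygen appears 1 time in the SMILES.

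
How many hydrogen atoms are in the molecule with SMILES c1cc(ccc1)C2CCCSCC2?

16

Hydrogens are implicit in SMILES; fill each atom to its normal valence:
  5 × C: 2 H each → 10
  5 × C (aromatic): 1 H each → 5
  1 × C: 1 H
  1 × C (aromatic): no H
  1 × S: no H
  Total hydrogens = 16.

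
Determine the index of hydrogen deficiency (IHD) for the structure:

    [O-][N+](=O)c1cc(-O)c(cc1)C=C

6

Molecular formula from the SMILES: C8H7NO3.
DoU = (2C + 2 + N − H − X)/2 = (2·8 + 2 + 1 − 7 − 0)/2 = 12/2 = 6.
(Structurally: 1 ring(s) + 5 π bond(s) = 6.)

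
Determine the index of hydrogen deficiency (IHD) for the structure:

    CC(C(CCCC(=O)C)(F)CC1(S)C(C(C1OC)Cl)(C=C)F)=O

Molecular formula from the SMILES: C16H23ClF2O3S.
DoU = (2C + 2 + N − H − X)/2 = (2·16 + 2 + 0 − 23 − 3)/2 = 8/2 = 4.
(Structurally: 1 ring(s) + 3 π bond(s) = 4.)

4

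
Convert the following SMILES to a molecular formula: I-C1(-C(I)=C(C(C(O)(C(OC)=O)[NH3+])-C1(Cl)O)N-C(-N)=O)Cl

Heavy atoms from the SMILES: 9 C, 2 Cl, 2 I, 3 N, 5 O.
Implicit hydrogens by atom environment:
  7 × C: no H
  3 × O: no H
  2 × Cl: no H
  2 × I: no H
  2 × O: 1 H each → 2
  1 × C: 3 H
  1 × C: 1 H
  1 × N (charge +1): 3 H
  1 × N: 2 H
  1 × N: 1 H
  Total hydrogens = 12.
Net charge +1.
Molecular formula: C9H12Cl2I2N3O5+

C9H12Cl2I2N3O5+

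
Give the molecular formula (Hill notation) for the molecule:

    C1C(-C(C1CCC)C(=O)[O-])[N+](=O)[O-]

C8H12NO4-

Heavy atoms from the SMILES: 8 C, 1 N, 4 O.
Implicit hydrogens by atom environment:
  3 × C: 2 H each → 6
  3 × C: 1 H each → 3
  2 × O: no H
  2 × O (charge -1): no H
  1 × C: 3 H
  1 × C: no H
  1 × N (charge +1): no H
  Total hydrogens = 12.
Net charge -1.
Molecular formula: C8H12NO4-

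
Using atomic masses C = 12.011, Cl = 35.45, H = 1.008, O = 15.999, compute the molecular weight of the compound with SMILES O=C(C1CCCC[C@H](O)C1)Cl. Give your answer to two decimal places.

176.64

Molecular formula: C8H13ClO2.
M = 8×12.011 + 1×35.45 + 13×1.008 + 2×15.999 = 176.64 g/mol.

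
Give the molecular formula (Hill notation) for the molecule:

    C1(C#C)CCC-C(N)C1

Heavy atoms from the SMILES: 8 C, 1 N.
Implicit hydrogens by atom environment:
  4 × C: 2 H each → 8
  3 × C: 1 H each → 3
  1 × C: no H
  1 × N: 2 H
  Total hydrogens = 13.
Molecular formula: C8H13N

C8H13N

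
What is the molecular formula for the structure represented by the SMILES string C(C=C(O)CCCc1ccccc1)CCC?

Heavy atoms from the SMILES: 15 C, 1 O.
Implicit hydrogens by atom environment:
  6 × C: 2 H each → 12
  5 × C (aromatic): 1 H each → 5
  1 × C: 3 H
  1 × C: 1 H
  1 × C: no H
  1 × C (aromatic): no H
  1 × O: 1 H
  Total hydrogens = 22.
Molecular formula: C15H22O

C15H22O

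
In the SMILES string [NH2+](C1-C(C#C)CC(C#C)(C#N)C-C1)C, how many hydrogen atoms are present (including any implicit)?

Hydrogens are implicit in SMILES; fill each atom to its normal valence:
  4 × C: 1 H each → 4
  4 × C: no H
  3 × C: 2 H each → 6
  1 × C: 3 H
  1 × N (charge +1): 2 H
  1 × N: no H
  Total hydrogens = 15.

15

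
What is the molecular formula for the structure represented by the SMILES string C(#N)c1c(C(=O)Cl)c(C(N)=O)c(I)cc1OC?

C10H6ClIN2O3

Heavy atoms from the SMILES: 10 C, 1 Cl, 1 I, 2 N, 3 O.
Implicit hydrogens by atom environment:
  5 × C (aromatic): no H
  3 × C: no H
  3 × O: no H
  1 × C: 3 H
  1 × C (aromatic): 1 H
  1 × Cl: no H
  1 × I: no H
  1 × N: 2 H
  1 × N: no H
  Total hydrogens = 6.
Molecular formula: C10H6ClIN2O3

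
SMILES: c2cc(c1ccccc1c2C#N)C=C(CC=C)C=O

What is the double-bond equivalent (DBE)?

12

Molecular formula from the SMILES: C17H13NO.
DoU = (2C + 2 + N − H − X)/2 = (2·17 + 2 + 1 − 13 − 0)/2 = 24/2 = 12.
(Structurally: 2 ring(s) + 10 π bond(s) = 12.)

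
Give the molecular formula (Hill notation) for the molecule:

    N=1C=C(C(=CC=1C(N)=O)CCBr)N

C8H10BrN3O

Heavy atoms from the SMILES: 1 Br, 8 C, 3 N, 1 O.
Implicit hydrogens by atom environment:
  3 × C (aromatic): no H
  2 × C: 2 H each → 4
  2 × C (aromatic): 1 H each → 2
  2 × N: 2 H each → 4
  1 × Br: no H
  1 × C: no H
  1 × N (aromatic): no H
  1 × O: no H
  Total hydrogens = 10.
Molecular formula: C8H10BrN3O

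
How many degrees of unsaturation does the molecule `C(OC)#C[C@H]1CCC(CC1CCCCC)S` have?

Molecular formula from the SMILES: C14H24OS.
DoU = (2C + 2 + N − H − X)/2 = (2·14 + 2 + 0 − 24 − 0)/2 = 6/2 = 3.
(Structurally: 1 ring(s) + 2 π bond(s) = 3.)

3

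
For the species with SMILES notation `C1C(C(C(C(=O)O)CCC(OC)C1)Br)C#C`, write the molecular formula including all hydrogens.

C12H17BrO3

Heavy atoms from the SMILES: 1 Br, 12 C, 3 O.
Implicit hydrogens by atom environment:
  5 × C: 1 H each → 5
  4 × C: 2 H each → 8
  2 × C: no H
  2 × O: no H
  1 × Br: no H
  1 × C: 3 H
  1 × O: 1 H
  Total hydrogens = 17.
Molecular formula: C12H17BrO3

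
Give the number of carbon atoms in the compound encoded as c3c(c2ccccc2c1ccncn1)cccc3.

The symbol for carbon appears 16 times in the SMILES. Lowercase c denotes aromatic carbon and counts toward C.

16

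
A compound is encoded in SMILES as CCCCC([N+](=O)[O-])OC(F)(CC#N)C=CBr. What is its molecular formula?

Heavy atoms from the SMILES: 1 Br, 10 C, 1 F, 2 N, 3 O.
Implicit hydrogens by atom environment:
  4 × C: 2 H each → 8
  3 × C: 1 H each → 3
  2 × C: no H
  2 × O: no H
  1 × Br: no H
  1 × C: 3 H
  1 × F: no H
  1 × N: no H
  1 × N (charge +1): no H
  1 × O (charge -1): no H
  Total hydrogens = 14.
Molecular formula: C10H14BrFN2O3

C10H14BrFN2O3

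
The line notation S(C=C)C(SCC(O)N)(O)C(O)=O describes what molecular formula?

Heavy atoms from the SMILES: 6 C, 1 N, 4 O, 2 S.
Implicit hydrogens by atom environment:
  3 × O: 1 H each → 3
  2 × C: 2 H each → 4
  2 × C: 1 H each → 2
  2 × C: no H
  2 × S: no H
  1 × N: 2 H
  1 × O: no H
  Total hydrogens = 11.
Molecular formula: C6H11NO4S2

C6H11NO4S2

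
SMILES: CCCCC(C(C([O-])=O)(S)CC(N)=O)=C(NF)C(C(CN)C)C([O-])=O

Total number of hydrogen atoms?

24

Hydrogens are implicit in SMILES; fill each atom to its normal valence:
  6 × C: no H
  5 × C: 2 H each → 10
  3 × O: no H
  2 × C: 3 H each → 6
  2 × C: 1 H each → 2
  2 × N: 2 H each → 4
  2 × O (charge -1): no H
  1 × F: no H
  1 × N: 1 H
  1 × S: 1 H
  Total hydrogens = 24.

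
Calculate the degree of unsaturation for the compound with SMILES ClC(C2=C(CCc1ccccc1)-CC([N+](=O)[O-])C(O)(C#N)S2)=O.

Molecular formula from the SMILES: C15H13ClN2O4S.
DoU = (2C + 2 + N − H − X)/2 = (2·15 + 2 + 2 − 13 − 1)/2 = 20/2 = 10.
(Structurally: 2 ring(s) + 8 π bond(s) = 10.)

10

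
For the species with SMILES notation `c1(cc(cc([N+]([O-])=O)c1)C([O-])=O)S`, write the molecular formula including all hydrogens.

Heavy atoms from the SMILES: 7 C, 1 N, 4 O, 1 S.
Implicit hydrogens by atom environment:
  3 × C (aromatic): 1 H each → 3
  3 × C (aromatic): no H
  2 × O: no H
  2 × O (charge -1): no H
  1 × C: no H
  1 × N (charge +1): no H
  1 × S: 1 H
  Total hydrogens = 4.
Net charge -1.
Molecular formula: C7H4NO4S-

C7H4NO4S-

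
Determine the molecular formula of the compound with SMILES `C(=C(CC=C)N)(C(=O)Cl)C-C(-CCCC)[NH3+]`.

C12H22ClN2O+

Heavy atoms from the SMILES: 12 C, 1 Cl, 2 N, 1 O.
Implicit hydrogens by atom environment:
  6 × C: 2 H each → 12
  3 × C: no H
  2 × C: 1 H each → 2
  1 × C: 3 H
  1 × Cl: no H
  1 × N (charge +1): 3 H
  1 × N: 2 H
  1 × O: no H
  Total hydrogens = 22.
Net charge +1.
Molecular formula: C12H22ClN2O+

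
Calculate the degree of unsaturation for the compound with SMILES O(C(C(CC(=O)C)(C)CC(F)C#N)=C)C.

4

Molecular formula from the SMILES: C11H16FNO2.
DoU = (2C + 2 + N − H − X)/2 = (2·11 + 2 + 1 − 16 − 1)/2 = 8/2 = 4.
(Structurally: 0 ring(s) + 4 π bond(s) = 4.)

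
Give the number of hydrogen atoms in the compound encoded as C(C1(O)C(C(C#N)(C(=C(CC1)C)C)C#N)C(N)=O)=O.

15

Hydrogens are implicit in SMILES; fill each atom to its normal valence:
  7 × C: no H
  2 × C: 3 H each → 6
  2 × C: 2 H each → 4
  2 × C: 1 H each → 2
  2 × N: no H
  2 × O: no H
  1 × N: 2 H
  1 × O: 1 H
  Total hydrogens = 15.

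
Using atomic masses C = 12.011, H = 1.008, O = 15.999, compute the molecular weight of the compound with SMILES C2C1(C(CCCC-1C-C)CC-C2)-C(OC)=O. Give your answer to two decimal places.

224.34

Molecular formula: C14H24O2.
M = 14×12.011 + 24×1.008 + 2×15.999 = 224.34 g/mol.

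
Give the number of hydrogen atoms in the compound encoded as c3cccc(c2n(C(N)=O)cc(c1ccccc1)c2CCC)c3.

20

Hydrogens are implicit in SMILES; fill each atom to its normal valence:
  11 × C (aromatic): 1 H each → 11
  5 × C (aromatic): no H
  2 × C: 2 H each → 4
  1 × C: 3 H
  1 × C: no H
  1 × N: 2 H
  1 × N (aromatic): no H
  1 × O: no H
  Total hydrogens = 20.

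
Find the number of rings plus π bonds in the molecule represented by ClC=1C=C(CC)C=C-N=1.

4

Molecular formula from the SMILES: C7H8ClN.
DoU = (2C + 2 + N − H − X)/2 = (2·7 + 2 + 1 − 8 − 1)/2 = 8/2 = 4.
(Structurally: 1 ring(s) + 3 π bond(s) = 4.)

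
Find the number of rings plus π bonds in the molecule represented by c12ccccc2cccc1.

7

Molecular formula from the SMILES: C10H8.
DoU = (2C + 2 + N − H − X)/2 = (2·10 + 2 + 0 − 8 − 0)/2 = 14/2 = 7.
(Structurally: 2 ring(s) + 5 π bond(s) = 7.)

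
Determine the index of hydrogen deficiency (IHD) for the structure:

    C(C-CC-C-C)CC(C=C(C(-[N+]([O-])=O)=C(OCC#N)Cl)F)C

5

Molecular formula from the SMILES: C15H22ClFN2O3.
DoU = (2C + 2 + N − H − X)/2 = (2·15 + 2 + 2 − 22 − 2)/2 = 10/2 = 5.
(Structurally: 0 ring(s) + 5 π bond(s) = 5.)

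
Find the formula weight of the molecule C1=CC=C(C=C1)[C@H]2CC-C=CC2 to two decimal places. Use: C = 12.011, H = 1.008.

Molecular formula: C12H14.
M = 12×12.011 + 14×1.008 = 158.24 g/mol.

158.24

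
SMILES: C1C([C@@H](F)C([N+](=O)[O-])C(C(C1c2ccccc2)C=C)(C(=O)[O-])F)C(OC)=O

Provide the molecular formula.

C18H18F2NO6-

Heavy atoms from the SMILES: 18 C, 2 F, 1 N, 6 O.
Implicit hydrogens by atom environment:
  6 × C: 1 H each → 6
  5 × C (aromatic): 1 H each → 5
  4 × O: no H
  3 × C: no H
  2 × C: 2 H each → 4
  2 × F: no H
  2 × O (charge -1): no H
  1 × C: 3 H
  1 × C (aromatic): no H
  1 × N (charge +1): no H
  Total hydrogens = 18.
Net charge -1.
Molecular formula: C18H18F2NO6-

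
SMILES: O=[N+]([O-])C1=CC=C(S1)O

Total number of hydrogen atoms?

3

Hydrogens are implicit in SMILES; fill each atom to its normal valence:
  2 × C (aromatic): 1 H each → 2
  2 × C (aromatic): no H
  1 × N (charge +1): no H
  1 × O: 1 H
  1 × O: no H
  1 × O (charge -1): no H
  1 × S (aromatic): no H
  Total hydrogens = 3.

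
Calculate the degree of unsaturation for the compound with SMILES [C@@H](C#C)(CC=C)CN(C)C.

3

Molecular formula from the SMILES: C9H15N.
DoU = (2C + 2 + N − H − X)/2 = (2·9 + 2 + 1 − 15 − 0)/2 = 6/2 = 3.
(Structurally: 0 ring(s) + 3 π bond(s) = 3.)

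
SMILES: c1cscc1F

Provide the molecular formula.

Heavy atoms from the SMILES: 4 C, 1 F, 1 S.
Implicit hydrogens by atom environment:
  3 × C (aromatic): 1 H each → 3
  1 × C (aromatic): no H
  1 × F: no H
  1 × S (aromatic): no H
  Total hydrogens = 3.
Molecular formula: C4H3FS

C4H3FS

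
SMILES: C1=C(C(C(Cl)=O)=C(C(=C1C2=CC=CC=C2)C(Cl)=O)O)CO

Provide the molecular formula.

Heavy atoms from the SMILES: 15 C, 2 Cl, 4 O.
Implicit hydrogens by atom environment:
  6 × C (aromatic): 1 H each → 6
  6 × C (aromatic): no H
  2 × C: no H
  2 × Cl: no H
  2 × O: 1 H each → 2
  2 × O: no H
  1 × C: 2 H
  Total hydrogens = 10.
Molecular formula: C15H10Cl2O4

C15H10Cl2O4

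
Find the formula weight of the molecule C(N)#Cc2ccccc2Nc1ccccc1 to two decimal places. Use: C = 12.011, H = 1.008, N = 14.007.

Molecular formula: C14H12N2.
M = 14×12.011 + 12×1.008 + 2×14.007 = 208.26 g/mol.

208.26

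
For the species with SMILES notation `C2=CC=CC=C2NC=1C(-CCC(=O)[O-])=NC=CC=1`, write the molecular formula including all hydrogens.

Heavy atoms from the SMILES: 14 C, 2 N, 2 O.
Implicit hydrogens by atom environment:
  8 × C (aromatic): 1 H each → 8
  3 × C (aromatic): no H
  2 × C: 2 H each → 4
  1 × C: no H
  1 × N: 1 H
  1 × N (aromatic): no H
  1 × O: no H
  1 × O (charge -1): no H
  Total hydrogens = 13.
Net charge -1.
Molecular formula: C14H13N2O2-

C14H13N2O2-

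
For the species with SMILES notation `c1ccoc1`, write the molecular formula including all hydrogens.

C4H4O

Heavy atoms from the SMILES: 4 C, 1 O.
Implicit hydrogens by atom environment:
  4 × C (aromatic): 1 H each → 4
  1 × O (aromatic): no H
  Total hydrogens = 4.
Molecular formula: C4H4O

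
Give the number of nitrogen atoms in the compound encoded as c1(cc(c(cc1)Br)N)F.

The symbol for nitrogen appears 1 time in the SMILES.

1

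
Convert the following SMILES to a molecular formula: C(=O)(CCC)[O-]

Heavy atoms from the SMILES: 4 C, 2 O.
Implicit hydrogens by atom environment:
  2 × C: 2 H each → 4
  1 × C: 3 H
  1 × C: no H
  1 × O: no H
  1 × O (charge -1): no H
  Total hydrogens = 7.
Net charge -1.
Molecular formula: C4H7O2-

C4H7O2-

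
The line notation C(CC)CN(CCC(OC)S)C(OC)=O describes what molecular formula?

C10H21NO3S

Heavy atoms from the SMILES: 10 C, 1 N, 3 O, 1 S.
Implicit hydrogens by atom environment:
  5 × C: 2 H each → 10
  3 × C: 3 H each → 9
  3 × O: no H
  1 × C: 1 H
  1 × C: no H
  1 × N: no H
  1 × S: 1 H
  Total hydrogens = 21.
Molecular formula: C10H21NO3S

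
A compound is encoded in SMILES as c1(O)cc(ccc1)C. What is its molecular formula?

Heavy atoms from the SMILES: 7 C, 1 O.
Implicit hydrogens by atom environment:
  4 × C (aromatic): 1 H each → 4
  2 × C (aromatic): no H
  1 × C: 3 H
  1 × O: 1 H
  Total hydrogens = 8.
Molecular formula: C7H8O

C7H8O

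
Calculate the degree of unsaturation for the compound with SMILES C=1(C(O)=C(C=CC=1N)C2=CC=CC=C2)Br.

Molecular formula from the SMILES: C12H10BrNO.
DoU = (2C + 2 + N − H − X)/2 = (2·12 + 2 + 1 − 10 − 1)/2 = 16/2 = 8.
(Structurally: 2 ring(s) + 6 π bond(s) = 8.)

8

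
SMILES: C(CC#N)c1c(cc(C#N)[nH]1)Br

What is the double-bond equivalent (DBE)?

7

Molecular formula from the SMILES: C8H6BrN3.
DoU = (2C + 2 + N − H − X)/2 = (2·8 + 2 + 3 − 6 − 1)/2 = 14/2 = 7.
(Structurally: 1 ring(s) + 6 π bond(s) = 7.)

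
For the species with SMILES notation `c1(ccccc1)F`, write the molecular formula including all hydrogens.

C6H5F

Heavy atoms from the SMILES: 6 C, 1 F.
Implicit hydrogens by atom environment:
  5 × C (aromatic): 1 H each → 5
  1 × C (aromatic): no H
  1 × F: no H
  Total hydrogens = 5.
Molecular formula: C6H5F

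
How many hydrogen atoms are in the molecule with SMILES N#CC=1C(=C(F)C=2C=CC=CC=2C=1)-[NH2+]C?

10

Hydrogens are implicit in SMILES; fill each atom to its normal valence:
  5 × C (aromatic): 1 H each → 5
  5 × C (aromatic): no H
  1 × C: 3 H
  1 × C: no H
  1 × F: no H
  1 × N (charge +1): 2 H
  1 × N: no H
  Total hydrogens = 10.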